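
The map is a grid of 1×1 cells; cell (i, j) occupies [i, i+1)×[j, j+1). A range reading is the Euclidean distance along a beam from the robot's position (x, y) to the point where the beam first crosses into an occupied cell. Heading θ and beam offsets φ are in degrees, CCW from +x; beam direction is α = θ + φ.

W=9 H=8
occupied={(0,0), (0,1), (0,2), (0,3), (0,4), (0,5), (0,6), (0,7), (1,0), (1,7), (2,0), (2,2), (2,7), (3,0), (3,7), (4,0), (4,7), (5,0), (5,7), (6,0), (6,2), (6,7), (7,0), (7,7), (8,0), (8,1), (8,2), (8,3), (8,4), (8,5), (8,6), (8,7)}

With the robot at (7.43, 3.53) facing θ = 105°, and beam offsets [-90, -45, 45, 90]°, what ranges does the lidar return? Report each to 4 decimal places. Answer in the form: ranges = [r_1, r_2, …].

ranges = [0.5901, 1.1400, 6.9400, 4.5863]

beam 1: φ=-90°, α=15°
  d=(0.9659,0.2588)  start (7,3)  tX=0.5901 tY=1.8159  stride 1/|dx|=1.0353 1/|dy|=3.8637
    cross x-line → (8,3), t=0.5901 (wall)
  → r_1 = 0.5901
beam 2: φ=-45°, α=60°
  d=(0.5000,0.8660)  start (7,3)  tX=1.1400 tY=0.5427  stride 1/|dx|=2.0000 1/|dy|=1.1547
    cross y-line → (7,4), t=0.5427
    cross x-line → (8,4), t=1.1400 (wall)
  → r_2 = 1.1400
beam 3: φ=45°, α=150°
  d=(-0.8660,0.5000)  start (7,3)  tX=0.4965 tY=0.9400  stride 1/|dx|=1.1547 1/|dy|=2.0000
    cross x-line → (6,3), t=0.4965
    cross y-line → (6,4), t=0.9400
    cross x-line → (5,4), t=1.6512
    cross x-line → (4,4), t=2.8059
    cross y-line → (4,5), t=2.9400
    cross x-line → (3,5), t=3.9606
    cross y-line → (3,6), t=4.9400
    cross x-line → (2,6), t=5.1153
    cross x-line → (1,6), t=6.2700
    cross y-line → (1,7), t=6.9400 (wall)
  → r_3 = 6.9400
beam 4: φ=90°, α=195°
  d=(-0.9659,-0.2588)  start (7,3)  tX=0.4452 tY=2.0478  stride 1/|dx|=1.0353 1/|dy|=3.8637
    cross x-line → (6,3), t=0.4452
    cross x-line → (5,3), t=1.4804
    cross y-line → (5,2), t=2.0478
    cross x-line → (4,2), t=2.5157
    cross x-line → (3,2), t=3.5510
    cross x-line → (2,2), t=4.5863 (wall)
  → r_4 = 4.5863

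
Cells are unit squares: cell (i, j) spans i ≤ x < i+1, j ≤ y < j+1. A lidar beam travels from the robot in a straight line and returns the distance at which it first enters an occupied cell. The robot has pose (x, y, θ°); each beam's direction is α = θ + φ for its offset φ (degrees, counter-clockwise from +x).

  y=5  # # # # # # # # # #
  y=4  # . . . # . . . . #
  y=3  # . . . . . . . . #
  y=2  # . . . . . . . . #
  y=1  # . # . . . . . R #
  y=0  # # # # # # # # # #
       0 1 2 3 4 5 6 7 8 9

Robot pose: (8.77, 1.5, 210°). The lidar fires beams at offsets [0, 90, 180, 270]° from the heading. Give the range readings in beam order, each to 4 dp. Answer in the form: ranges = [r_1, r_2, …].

ranges = [1.0000, 0.4600, 0.2656, 4.0415]

beam 1: φ=0°, α=210°
  direction (-0.8660, -0.5000); cell (8,1); t to first gridline: x 0.8891, y 1.0000 (then +1.1547 / +2.0000)
    (7,1) via x @ 0.8891
    (7,0) via y @ 1.0000  # hit
  → r_1 = 1.0000
beam 2: φ=90°, α=300°
  direction (0.5000, -0.8660); cell (8,1); t to first gridline: x 0.4600, y 0.5774 (then +2.0000 / +1.1547)
    (9,1) via x @ 0.4600  # hit
  → r_2 = 0.4600
beam 3: φ=180°, α=30°
  direction (0.8660, 0.5000); cell (8,1); t to first gridline: x 0.2656, y 1.0000 (then +1.1547 / +2.0000)
    (9,1) via x @ 0.2656  # hit
  → r_3 = 0.2656
beam 4: φ=270°, α=120°
  direction (-0.5000, 0.8660); cell (8,1); t to first gridline: x 1.5400, y 0.5774 (then +2.0000 / +1.1547)
    (8,2) via y @ 0.5774
    (7,2) via x @ 1.5400
    (7,3) via y @ 1.7321
    (7,4) via y @ 2.8868
    (6,4) via x @ 3.5400
    (6,5) via y @ 4.0415  # hit
  → r_4 = 4.0415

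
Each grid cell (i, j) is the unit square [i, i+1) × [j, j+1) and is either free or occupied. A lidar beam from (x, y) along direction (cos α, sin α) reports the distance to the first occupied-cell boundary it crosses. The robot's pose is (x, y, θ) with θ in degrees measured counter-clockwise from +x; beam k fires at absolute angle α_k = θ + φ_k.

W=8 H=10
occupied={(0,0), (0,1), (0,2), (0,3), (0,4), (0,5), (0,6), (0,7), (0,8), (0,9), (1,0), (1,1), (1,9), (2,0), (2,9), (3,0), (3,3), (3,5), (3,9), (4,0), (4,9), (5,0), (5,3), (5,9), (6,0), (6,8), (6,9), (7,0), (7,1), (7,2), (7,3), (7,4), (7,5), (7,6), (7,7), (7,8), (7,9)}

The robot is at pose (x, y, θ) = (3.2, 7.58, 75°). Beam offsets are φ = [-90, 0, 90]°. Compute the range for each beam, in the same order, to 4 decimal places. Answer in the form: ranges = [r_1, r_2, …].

ranges = [3.9340, 1.4701, 2.2776]

beam 1: φ=-90°, α=345°
  d=(0.9659,-0.2588)  start (3,7)  tX=0.8282 tY=2.2409  stride 1/|dx|=1.0353 1/|dy|=3.8637
    cross x-line → (4,7), t=0.8282
    cross x-line → (5,7), t=1.8635
    cross y-line → (5,6), t=2.2409
    cross x-line → (6,6), t=2.8988
    cross x-line → (7,6), t=3.9340 (wall)
  → r_1 = 3.9340
beam 2: φ=0°, α=75°
  d=(0.2588,0.9659)  start (3,7)  tX=3.0910 tY=0.4348  stride 1/|dx|=3.8637 1/|dy|=1.0353
    cross y-line → (3,8), t=0.4348
    cross y-line → (3,9), t=1.4701 (wall)
  → r_2 = 1.4701
beam 3: φ=90°, α=165°
  d=(-0.9659,0.2588)  start (3,7)  tX=0.2071 tY=1.6228  stride 1/|dx|=1.0353 1/|dy|=3.8637
    cross x-line → (2,7), t=0.2071
    cross x-line → (1,7), t=1.2423
    cross y-line → (1,8), t=1.6228
    cross x-line → (0,8), t=2.2776 (wall)
  → r_3 = 2.2776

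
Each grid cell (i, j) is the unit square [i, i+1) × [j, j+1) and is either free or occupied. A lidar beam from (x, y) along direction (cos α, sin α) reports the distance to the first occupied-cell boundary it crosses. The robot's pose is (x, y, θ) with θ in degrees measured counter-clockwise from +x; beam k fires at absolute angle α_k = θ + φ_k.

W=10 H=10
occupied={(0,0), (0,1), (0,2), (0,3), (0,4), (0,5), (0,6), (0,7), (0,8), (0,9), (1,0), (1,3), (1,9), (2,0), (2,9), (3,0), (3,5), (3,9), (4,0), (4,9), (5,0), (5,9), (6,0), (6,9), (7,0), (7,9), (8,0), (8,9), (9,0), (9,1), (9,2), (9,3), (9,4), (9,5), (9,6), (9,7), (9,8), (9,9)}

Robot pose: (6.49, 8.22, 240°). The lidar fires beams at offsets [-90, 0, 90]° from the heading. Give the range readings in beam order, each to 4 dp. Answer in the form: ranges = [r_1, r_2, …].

ranges = [1.5600, 8.3369, 2.8983]

beam 1: φ=-90°, α=150°
  cosα=-0.8660 sinα=0.5000 | (6,8) | tMaxX 0.5658 tMaxY 1.5600 | tΔX 1.1547 tΔY 2.0000
    t=0.5658 [x] (5,8)
    t=1.5600 [y] (5,9) — stop
  → r_1 = 1.5600
beam 2: φ=0°, α=240°
  cosα=-0.5000 sinα=-0.8660 | (6,8) | tMaxX 0.9800 tMaxY 0.2540 | tΔX 2.0000 tΔY 1.1547
    t=0.2540 [y] (6,7)
    t=0.9800 [x] (5,7)
    t=1.4087 [y] (5,6)
    t=2.5634 [y] (5,5)
    t=2.9800 [x] (4,5)
    t=3.7181 [y] (4,4)
    t=4.8728 [y] (4,3)
    t=4.9800 [x] (3,3)
    t=6.0275 [y] (3,2)
    t=6.9800 [x] (2,2)
    t=7.1822 [y] (2,1)
    t=8.3369 [y] (2,0) — stop
  → r_2 = 8.3369
beam 3: φ=90°, α=330°
  cosα=0.8660 sinα=-0.5000 | (6,8) | tMaxX 0.5889 tMaxY 0.4400 | tΔX 1.1547 tΔY 2.0000
    t=0.4400 [y] (6,7)
    t=0.5889 [x] (7,7)
    t=1.7436 [x] (8,7)
    t=2.4400 [y] (8,6)
    t=2.8983 [x] (9,6) — stop
  → r_3 = 2.8983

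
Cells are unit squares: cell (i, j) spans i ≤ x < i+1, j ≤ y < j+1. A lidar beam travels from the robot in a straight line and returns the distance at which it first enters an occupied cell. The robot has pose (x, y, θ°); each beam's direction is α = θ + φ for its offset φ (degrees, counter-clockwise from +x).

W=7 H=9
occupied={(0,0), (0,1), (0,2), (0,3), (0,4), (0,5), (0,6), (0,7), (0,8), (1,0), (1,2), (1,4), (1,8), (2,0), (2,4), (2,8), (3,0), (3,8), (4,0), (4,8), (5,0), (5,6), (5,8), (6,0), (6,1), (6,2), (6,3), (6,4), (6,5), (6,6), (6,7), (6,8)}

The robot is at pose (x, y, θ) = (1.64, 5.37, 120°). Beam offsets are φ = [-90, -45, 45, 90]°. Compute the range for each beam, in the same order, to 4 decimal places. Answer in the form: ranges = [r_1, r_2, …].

ranges = [5.0345, 2.7228, 0.6626, 0.7390]

beam 1: φ=-90°, α=30°
  d=(0.8660,0.5000)  start (1,5)  tX=0.4157 tY=1.2600  stride 1/|dx|=1.1547 1/|dy|=2.0000
    cross x-line → (2,5), t=0.4157
    cross y-line → (2,6), t=1.2600
    cross x-line → (3,6), t=1.5704
    cross x-line → (4,6), t=2.7251
    cross y-line → (4,7), t=3.2600
    cross x-line → (5,7), t=3.8798
    cross x-line → (6,7), t=5.0345 (wall)
  → r_1 = 5.0345
beam 2: φ=-45°, α=75°
  d=(0.2588,0.9659)  start (1,5)  tX=1.3909 tY=0.6522  stride 1/|dx|=3.8637 1/|dy|=1.0353
    cross y-line → (1,6), t=0.6522
    cross x-line → (2,6), t=1.3909
    cross y-line → (2,7), t=1.6875
    cross y-line → (2,8), t=2.7228 (wall)
  → r_2 = 2.7228
beam 3: φ=45°, α=165°
  d=(-0.9659,0.2588)  start (1,5)  tX=0.6626 tY=2.4341  stride 1/|dx|=1.0353 1/|dy|=3.8637
    cross x-line → (0,5), t=0.6626 (wall)
  → r_3 = 0.6626
beam 4: φ=90°, α=210°
  d=(-0.8660,-0.5000)  start (1,5)  tX=0.7390 tY=0.7400  stride 1/|dx|=1.1547 1/|dy|=2.0000
    cross x-line → (0,5), t=0.7390 (wall)
  → r_4 = 0.7390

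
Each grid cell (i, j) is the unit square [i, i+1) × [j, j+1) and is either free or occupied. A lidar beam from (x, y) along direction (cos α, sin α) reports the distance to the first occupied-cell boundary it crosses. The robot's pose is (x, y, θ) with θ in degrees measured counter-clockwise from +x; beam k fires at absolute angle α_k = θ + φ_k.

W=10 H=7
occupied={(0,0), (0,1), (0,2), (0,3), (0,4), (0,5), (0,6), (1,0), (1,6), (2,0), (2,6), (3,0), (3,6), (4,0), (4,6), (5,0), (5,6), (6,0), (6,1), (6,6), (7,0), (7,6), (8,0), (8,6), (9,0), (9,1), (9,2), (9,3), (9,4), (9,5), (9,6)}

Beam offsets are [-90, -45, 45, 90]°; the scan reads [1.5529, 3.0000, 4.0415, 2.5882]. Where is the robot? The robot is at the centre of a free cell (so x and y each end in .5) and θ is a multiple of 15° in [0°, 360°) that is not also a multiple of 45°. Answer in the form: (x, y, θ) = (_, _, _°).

The pose lattice has 39·16 = 624 candidates. Test each by forward raycasting.
  (1.5, 2.5, 195°): beam 1 = 1.9319 ≠ 1.5529 ✗
  (5.5, 3.5, 330°): beam 1 = 2.8868 ≠ 1.5529 ✗
  (3.5, 4.5, 345°): beam 1 = 3.6235 ≠ 1.5529 ✗
  (2.5, 2.5, 75°): beam 1 = 3.6235 ≠ 1.5529 ✗
  (7.5, 1.5, 60°): beam 1 = 1.0000 ≠ 1.5529 ✗
  …
  (5.5, 4.5, 195°): r_1=1.5529, r_2=3.0000, r_3=4.0415, r_4=2.5882 — all match ✓
Only this pose fits every beam.

(x, y, θ) = (5.5, 4.5, 195°)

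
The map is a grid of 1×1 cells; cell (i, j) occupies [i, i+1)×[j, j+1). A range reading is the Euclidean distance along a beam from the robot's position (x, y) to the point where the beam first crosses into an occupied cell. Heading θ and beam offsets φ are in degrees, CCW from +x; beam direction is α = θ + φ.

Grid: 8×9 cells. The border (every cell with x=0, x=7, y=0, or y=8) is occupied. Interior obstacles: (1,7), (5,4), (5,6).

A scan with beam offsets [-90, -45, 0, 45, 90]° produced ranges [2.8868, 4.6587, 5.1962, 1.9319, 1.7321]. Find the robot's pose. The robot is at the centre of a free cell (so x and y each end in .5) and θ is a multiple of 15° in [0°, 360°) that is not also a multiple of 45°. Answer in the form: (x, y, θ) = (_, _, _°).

The pose lattice has 39·16 = 624 candidates. Test each by forward raycasting.
  (4.5, 4.5, 150°): beam 1 = 1.7321 ≠ 2.8868 ✗
  (6.5, 1.5, 165°): beam 1 = 1.9319 ≠ 2.8868 ✗
  (3.5, 4.5, 240°): beam 2 = 2.5882 ≠ 4.6587 ✗
  (3.5, 6.5, 195°): beam 1 = 1.5529 ≠ 2.8868 ✗
  …
  (3.5, 5.5, 300°): r_1=2.8868, r_2=4.6587, r_3=5.1962, r_4=1.9319, r_5=1.7321 — all match ✓
Unique over the lattice → pose = (3.5, 5.5, 300°).

(x, y, θ) = (3.5, 5.5, 300°)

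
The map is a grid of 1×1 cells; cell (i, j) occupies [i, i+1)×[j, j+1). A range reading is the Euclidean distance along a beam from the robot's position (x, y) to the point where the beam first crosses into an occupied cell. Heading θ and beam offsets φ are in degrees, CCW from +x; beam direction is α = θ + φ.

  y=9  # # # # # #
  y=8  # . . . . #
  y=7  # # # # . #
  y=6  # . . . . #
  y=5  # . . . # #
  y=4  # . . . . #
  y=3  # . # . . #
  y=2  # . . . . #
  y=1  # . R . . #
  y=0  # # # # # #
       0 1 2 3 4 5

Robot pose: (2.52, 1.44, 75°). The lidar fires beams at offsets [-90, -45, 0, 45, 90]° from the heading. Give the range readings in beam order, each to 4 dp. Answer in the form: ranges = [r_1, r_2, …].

beam 1: φ=-90°, α=345°
  dir = (cos 345°, sin 345°) = (0.9659, -0.2588); from cell (2,1)
  next x-line at t=0.4969, next y-line at t=1.7000; Δt_x=1.0353, Δt_y=3.8637
    x: enter (3,1) at t=0.4969
    x: enter (4,1) at t=1.5322
    y: enter (4,0) at t=1.7000 ← occupied
  → r_1 = 1.7000
beam 2: φ=-45°, α=30°
  dir = (cos 30°, sin 30°) = (0.8660, 0.5000); from cell (2,1)
  next x-line at t=0.5543, next y-line at t=1.1200; Δt_x=1.1547, Δt_y=2.0000
    x: enter (3,1) at t=0.5543
    y: enter (3,2) at t=1.1200
    x: enter (4,2) at t=1.7090
    x: enter (5,2) at t=2.8637 ← occupied
  → r_2 = 2.8637
beam 3: φ=0°, α=75°
  dir = (cos 75°, sin 75°) = (0.2588, 0.9659); from cell (2,1)
  next x-line at t=1.8546, next y-line at t=0.5798; Δt_x=3.8637, Δt_y=1.0353
    y: enter (2,2) at t=0.5798
    y: enter (2,3) at t=1.6150 ← occupied
  → r_3 = 1.6150
beam 4: φ=45°, α=120°
  dir = (cos 120°, sin 120°) = (-0.5000, 0.8660); from cell (2,1)
  next x-line at t=1.0400, next y-line at t=0.6466; Δt_x=2.0000, Δt_y=1.1547
    y: enter (2,2) at t=0.6466
    x: enter (1,2) at t=1.0400
    y: enter (1,3) at t=1.8013
    y: enter (1,4) at t=2.9560
    x: enter (0,4) at t=3.0400 ← occupied
  → r_4 = 3.0400
beam 5: φ=90°, α=165°
  dir = (cos 165°, sin 165°) = (-0.9659, 0.2588); from cell (2,1)
  next x-line at t=0.5383, next y-line at t=2.1637; Δt_x=1.0353, Δt_y=3.8637
    x: enter (1,1) at t=0.5383
    x: enter (0,1) at t=1.5736 ← occupied
  → r_5 = 1.5736

ranges = [1.7000, 2.8637, 1.6150, 3.0400, 1.5736]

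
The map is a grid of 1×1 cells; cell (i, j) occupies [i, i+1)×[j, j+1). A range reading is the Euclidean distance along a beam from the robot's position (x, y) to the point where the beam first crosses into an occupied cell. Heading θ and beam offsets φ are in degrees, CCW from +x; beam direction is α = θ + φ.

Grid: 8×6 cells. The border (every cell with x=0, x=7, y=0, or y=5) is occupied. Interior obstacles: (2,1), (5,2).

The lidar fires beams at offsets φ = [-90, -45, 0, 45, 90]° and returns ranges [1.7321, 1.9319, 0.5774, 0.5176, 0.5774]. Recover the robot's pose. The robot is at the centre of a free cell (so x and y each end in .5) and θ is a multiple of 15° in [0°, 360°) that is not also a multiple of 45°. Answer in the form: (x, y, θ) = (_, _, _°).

(x, y, θ) = (6.5, 4.5, 330°)

Candidates: 22 free-cell centres × 16 headings = 352 poses. Raycast each; keep the one whose scan matches to 4 dp.
  (6.5, 4.5, 105°): beam 1 = 0.5176 ≠ 1.7321 ✗
  (4.5, 4.5, 120°): beam 1 = 1.0000 ≠ 1.7321 ✗
  (3.5, 4.5, 150°): beam 1 = 0.5774 ≠ 1.7321 ✗
  …
  (6.5, 4.5, 330°): r_1=1.7321, r_2=1.9319, r_3=0.5774, r_4=0.5176, r_5=0.5774 — all match ✓
No second candidate reproduces the full scan.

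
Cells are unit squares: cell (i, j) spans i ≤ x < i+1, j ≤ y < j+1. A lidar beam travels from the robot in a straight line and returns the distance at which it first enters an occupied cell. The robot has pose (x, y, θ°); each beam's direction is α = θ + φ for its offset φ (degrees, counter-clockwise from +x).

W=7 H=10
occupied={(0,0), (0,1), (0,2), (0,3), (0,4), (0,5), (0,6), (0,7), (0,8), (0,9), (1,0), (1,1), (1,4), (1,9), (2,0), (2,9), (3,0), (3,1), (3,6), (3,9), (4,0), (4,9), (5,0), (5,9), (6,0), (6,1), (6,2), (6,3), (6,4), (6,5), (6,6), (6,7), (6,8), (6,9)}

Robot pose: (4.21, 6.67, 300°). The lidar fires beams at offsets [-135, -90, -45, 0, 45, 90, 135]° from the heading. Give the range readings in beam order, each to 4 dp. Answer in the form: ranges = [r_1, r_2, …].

beam 1: φ=-135°, α=165°
  cosα=-0.9659 sinα=0.2588 | (4,6) | tMaxX 0.2174 tMaxY 1.2750 | tΔX 1.0353 tΔY 3.8637
    t=0.2174 [x] (3,6) — stop
  → r_1 = 0.2174
beam 2: φ=-90°, α=210°
  cosα=-0.8660 sinα=-0.5000 | (4,6) | tMaxX 0.2425 tMaxY 1.3400 | tΔX 1.1547 tΔY 2.0000
    t=0.2425 [x] (3,6) — stop
  → r_2 = 0.2425
beam 3: φ=-45°, α=255°
  cosα=-0.2588 sinα=-0.9659 | (4,6) | tMaxX 0.8114 tMaxY 0.6936 | tΔX 3.8637 tΔY 1.0353
    t=0.6936 [y] (4,5)
    t=0.8114 [x] (3,5)
    t=1.7289 [y] (3,4)
    t=2.7642 [y] (3,3)
    t=3.7995 [y] (3,2)
    t=4.6751 [x] (2,2)
    t=4.8347 [y] (2,1)
    t=5.8700 [y] (2,0) — stop
  → r_3 = 5.8700
beam 4: φ=0°, α=300°
  cosα=0.5000 sinα=-0.8660 | (4,6) | tMaxX 1.5800 tMaxY 0.7736 | tΔX 2.0000 tΔY 1.1547
    t=0.7736 [y] (4,5)
    t=1.5800 [x] (5,5)
    t=1.9283 [y] (5,4)
    t=3.0831 [y] (5,3)
    t=3.5800 [x] (6,3) — stop
  → r_4 = 3.5800
beam 5: φ=45°, α=345°
  cosα=0.9659 sinα=-0.2588 | (4,6) | tMaxX 0.8179 tMaxY 2.5887 | tΔX 1.0353 tΔY 3.8637
    t=0.8179 [x] (5,6)
    t=1.8531 [x] (6,6) — stop
  → r_5 = 1.8531
beam 6: φ=90°, α=30°
  cosα=0.8660 sinα=0.5000 | (4,6) | tMaxX 0.9122 tMaxY 0.6600 | tΔX 1.1547 tΔY 2.0000
    t=0.6600 [y] (4,7)
    t=0.9122 [x] (5,7)
    t=2.0669 [x] (6,7) — stop
  → r_6 = 2.0669
beam 7: φ=135°, α=75°
  cosα=0.2588 sinα=0.9659 | (4,6) | tMaxX 3.0523 tMaxY 0.3416 | tΔX 3.8637 tΔY 1.0353
    t=0.3416 [y] (4,7)
    t=1.3769 [y] (4,8)
    t=2.4122 [y] (4,9) — stop
  → r_7 = 2.4122

ranges = [0.2174, 0.2425, 5.8700, 3.5800, 1.8531, 2.0669, 2.4122]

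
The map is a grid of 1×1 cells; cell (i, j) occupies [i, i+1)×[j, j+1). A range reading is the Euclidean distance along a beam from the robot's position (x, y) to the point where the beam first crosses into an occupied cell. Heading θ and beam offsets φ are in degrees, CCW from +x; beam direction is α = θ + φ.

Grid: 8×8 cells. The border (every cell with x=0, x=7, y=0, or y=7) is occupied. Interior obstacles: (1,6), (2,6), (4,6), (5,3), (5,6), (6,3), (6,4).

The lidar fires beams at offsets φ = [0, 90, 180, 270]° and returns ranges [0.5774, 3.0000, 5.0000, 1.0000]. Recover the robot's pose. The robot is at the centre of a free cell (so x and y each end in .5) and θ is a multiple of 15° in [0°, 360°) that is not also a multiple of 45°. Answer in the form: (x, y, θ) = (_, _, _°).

(x, y, θ) = (3.5, 1.5, 300°)

The pose lattice has 29·16 = 464 candidates. Test each by forward raycasting.
  (2.5, 5.5, 165°): beam 1 = 1.5529 ≠ 0.5774 ✗
  (3.5, 3.5, 150°): beam 1 = 2.8868 ≠ 0.5774 ✗
  (3.5, 2.5, 15°): beam 1 = 1.9319 ≠ 0.5774 ✗
  …
  (3.5, 1.5, 300°): r_1=0.5774, r_2=3.0000, r_3=5.0000, r_4=1.0000 — all match ✓
Only this pose fits every beam.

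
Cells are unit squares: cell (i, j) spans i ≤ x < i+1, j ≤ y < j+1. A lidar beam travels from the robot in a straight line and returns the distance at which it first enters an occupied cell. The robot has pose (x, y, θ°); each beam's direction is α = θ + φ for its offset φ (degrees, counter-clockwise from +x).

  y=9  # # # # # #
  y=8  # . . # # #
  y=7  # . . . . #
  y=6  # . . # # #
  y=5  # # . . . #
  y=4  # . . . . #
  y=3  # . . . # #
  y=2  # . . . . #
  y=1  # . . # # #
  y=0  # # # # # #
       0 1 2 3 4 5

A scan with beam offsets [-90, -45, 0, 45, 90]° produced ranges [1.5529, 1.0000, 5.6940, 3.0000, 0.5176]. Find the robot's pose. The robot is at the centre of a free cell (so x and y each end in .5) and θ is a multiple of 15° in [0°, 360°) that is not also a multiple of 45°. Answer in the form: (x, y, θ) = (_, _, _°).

Enumerate (i+0.5, j+0.5, θ) over the 24 free cells and 16 admissible headings. For each, cast all 5 beams and compare to the given ranges.
  (3.5, 4.5, 15°): beam 1 = 2.5882 ≠ 1.5529 ✗
  (4.5, 5.5, 15°): beam 2 = 0.5774 ≠ 1.0000 ✗
  (1.5, 3.5, 210°): beam 1 = 1.0000 ≠ 1.5529 ✗
  …
  (2.5, 6.5, 255°): r_1=1.5529, r_2=1.0000, r_3=5.6940, r_4=3.0000, r_5=0.5176 — all match ✓
No second candidate reproduces the full scan.

(x, y, θ) = (2.5, 6.5, 255°)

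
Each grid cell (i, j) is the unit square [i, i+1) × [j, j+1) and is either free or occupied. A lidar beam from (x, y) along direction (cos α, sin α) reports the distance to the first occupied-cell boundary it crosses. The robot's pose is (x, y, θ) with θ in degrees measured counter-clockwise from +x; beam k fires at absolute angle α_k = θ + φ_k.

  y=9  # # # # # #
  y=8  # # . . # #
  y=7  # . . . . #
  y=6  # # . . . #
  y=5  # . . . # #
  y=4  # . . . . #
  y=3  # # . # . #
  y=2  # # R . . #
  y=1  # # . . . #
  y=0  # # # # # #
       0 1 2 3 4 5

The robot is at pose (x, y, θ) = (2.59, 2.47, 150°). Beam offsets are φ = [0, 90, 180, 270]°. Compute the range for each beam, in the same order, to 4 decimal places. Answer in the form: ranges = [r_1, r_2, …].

ranges = [0.6813, 1.1800, 2.7828, 0.8200]

beam 1: φ=0°, α=150°
  cosα=-0.8660 sinα=0.5000 | (2,2) | tMaxX 0.6813 tMaxY 1.0600 | tΔX 1.1547 tΔY 2.0000
    t=0.6813 [x] (1,2) — stop
  → r_1 = 0.6813
beam 2: φ=90°, α=240°
  cosα=-0.5000 sinα=-0.8660 | (2,2) | tMaxX 1.1800 tMaxY 0.5427 | tΔX 2.0000 tΔY 1.1547
    t=0.5427 [y] (2,1)
    t=1.1800 [x] (1,1) — stop
  → r_2 = 1.1800
beam 3: φ=180°, α=330°
  cosα=0.8660 sinα=-0.5000 | (2,2) | tMaxX 0.4734 tMaxY 0.9400 | tΔX 1.1547 tΔY 2.0000
    t=0.4734 [x] (3,2)
    t=0.9400 [y] (3,1)
    t=1.6281 [x] (4,1)
    t=2.7828 [x] (5,1) — stop
  → r_3 = 2.7828
beam 4: φ=270°, α=60°
  cosα=0.5000 sinα=0.8660 | (2,2) | tMaxX 0.8200 tMaxY 0.6120 | tΔX 2.0000 tΔY 1.1547
    t=0.6120 [y] (2,3)
    t=0.8200 [x] (3,3) — stop
  → r_4 = 0.8200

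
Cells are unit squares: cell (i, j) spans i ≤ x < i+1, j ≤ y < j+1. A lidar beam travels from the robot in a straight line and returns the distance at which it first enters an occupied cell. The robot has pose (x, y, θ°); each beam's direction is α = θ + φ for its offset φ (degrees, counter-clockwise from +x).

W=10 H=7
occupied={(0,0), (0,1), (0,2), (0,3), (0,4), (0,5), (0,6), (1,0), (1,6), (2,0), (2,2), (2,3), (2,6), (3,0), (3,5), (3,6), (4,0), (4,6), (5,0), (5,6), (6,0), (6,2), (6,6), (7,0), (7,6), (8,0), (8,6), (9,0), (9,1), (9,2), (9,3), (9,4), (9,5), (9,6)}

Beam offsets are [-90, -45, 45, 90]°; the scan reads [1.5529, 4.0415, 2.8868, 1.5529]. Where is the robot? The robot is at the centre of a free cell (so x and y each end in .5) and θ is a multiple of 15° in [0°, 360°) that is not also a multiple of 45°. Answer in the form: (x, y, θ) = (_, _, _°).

(x, y, θ) = (6.5, 4.5, 345°)

Enumerate (i+0.5, j+0.5, θ) over the 36 free cells and 16 admissible headings. For each, cast all 4 beams and compare to the given ranges.
  (3.5, 3.5, 60°): beam 1 = 2.8868 ≠ 1.5529 ✗
  (8.5, 3.5, 240°): beam 1 = 5.0000 ≠ 1.5529 ✗
  (8.5, 4.5, 195°): beam 2 = 3.0000 ≠ 4.0415 ✗
  (4.5, 2.5, 15°): beam 2 = 3.0000 ≠ 4.0415 ✗
  …
  (6.5, 4.5, 345°): r_1=1.5529, r_2=4.0415, r_3=2.8868, r_4=1.5529 — all match ✓
Unique over the lattice → pose = (6.5, 4.5, 345°).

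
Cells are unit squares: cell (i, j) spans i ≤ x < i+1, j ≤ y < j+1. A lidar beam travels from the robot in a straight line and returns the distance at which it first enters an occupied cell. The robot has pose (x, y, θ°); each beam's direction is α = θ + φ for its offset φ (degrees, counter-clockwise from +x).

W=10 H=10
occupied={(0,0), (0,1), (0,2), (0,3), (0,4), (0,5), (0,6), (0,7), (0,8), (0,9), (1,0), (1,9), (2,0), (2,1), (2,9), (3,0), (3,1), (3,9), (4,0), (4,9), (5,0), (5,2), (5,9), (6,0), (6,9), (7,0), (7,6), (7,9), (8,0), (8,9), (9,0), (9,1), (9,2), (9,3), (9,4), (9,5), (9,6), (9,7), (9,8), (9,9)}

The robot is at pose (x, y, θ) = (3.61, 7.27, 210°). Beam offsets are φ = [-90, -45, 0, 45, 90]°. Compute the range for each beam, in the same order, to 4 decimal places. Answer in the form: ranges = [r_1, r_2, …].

beam 1: φ=-90°, α=120°
  d=(-0.5000,0.8660)  start (3,7)  tX=1.2200 tY=0.8429  stride 1/|dx|=2.0000 1/|dy|=1.1547
    cross y-line → (3,8), t=0.8429
    cross x-line → (2,8), t=1.2200
    cross y-line → (2,9), t=1.9976 (wall)
  → r_1 = 1.9976
beam 2: φ=-45°, α=165°
  d=(-0.9659,0.2588)  start (3,7)  tX=0.6315 tY=2.8205  stride 1/|dx|=1.0353 1/|dy|=3.8637
    cross x-line → (2,7), t=0.6315
    cross x-line → (1,7), t=1.6668
    cross x-line → (0,7), t=2.7021 (wall)
  → r_2 = 2.7021
beam 3: φ=0°, α=210°
  d=(-0.8660,-0.5000)  start (3,7)  tX=0.7044 tY=0.5400  stride 1/|dx|=1.1547 1/|dy|=2.0000
    cross y-line → (3,6), t=0.5400
    cross x-line → (2,6), t=0.7044
    cross x-line → (1,6), t=1.8591
    cross y-line → (1,5), t=2.5400
    cross x-line → (0,5), t=3.0138 (wall)
  → r_3 = 3.0138
beam 4: φ=45°, α=255°
  d=(-0.2588,-0.9659)  start (3,7)  tX=2.3569 tY=0.2795  stride 1/|dx|=3.8637 1/|dy|=1.0353
    cross y-line → (3,6), t=0.2795
    cross y-line → (3,5), t=1.3148
    cross y-line → (3,4), t=2.3501
    cross x-line → (2,4), t=2.3569
    cross y-line → (2,3), t=3.3854
    cross y-line → (2,2), t=4.4206
    cross y-line → (2,1), t=5.4559 (wall)
  → r_4 = 5.4559
beam 5: φ=90°, α=300°
  d=(0.5000,-0.8660)  start (3,7)  tX=0.7800 tY=0.3118  stride 1/|dx|=2.0000 1/|dy|=1.1547
    cross y-line → (3,6), t=0.3118
    cross x-line → (4,6), t=0.7800
    cross y-line → (4,5), t=1.4665
    cross y-line → (4,4), t=2.6212
    cross x-line → (5,4), t=2.7800
    cross y-line → (5,3), t=3.7759
    cross x-line → (6,3), t=4.7800
    cross y-line → (6,2), t=4.9306
    cross y-line → (6,1), t=6.0853
    cross x-line → (7,1), t=6.7800
    cross y-line → (7,0), t=7.2400 (wall)
  → r_5 = 7.2400

ranges = [1.9976, 2.7021, 3.0138, 5.4559, 7.2400]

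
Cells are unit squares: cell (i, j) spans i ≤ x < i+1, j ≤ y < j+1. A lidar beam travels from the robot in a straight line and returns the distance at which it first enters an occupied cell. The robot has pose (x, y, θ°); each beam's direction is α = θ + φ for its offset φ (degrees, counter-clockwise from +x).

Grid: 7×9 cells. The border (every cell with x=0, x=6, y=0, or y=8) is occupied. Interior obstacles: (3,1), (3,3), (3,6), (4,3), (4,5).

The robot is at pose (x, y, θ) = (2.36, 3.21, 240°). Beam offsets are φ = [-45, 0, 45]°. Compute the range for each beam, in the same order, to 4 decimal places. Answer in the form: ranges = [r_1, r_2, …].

ranges = [1.4080, 2.5519, 2.2880]

beam 1: φ=-45°, α=195°
  direction (-0.9659, -0.2588); cell (2,3); t to first gridline: x 0.3727, y 0.8114 (then +1.0353 / +3.8637)
    (1,3) via x @ 0.3727
    (1,2) via y @ 0.8114
    (0,2) via x @ 1.4080  # hit
  → r_1 = 1.4080
beam 2: φ=0°, α=240°
  direction (-0.5000, -0.8660); cell (2,3); t to first gridline: x 0.7200, y 0.2425 (then +2.0000 / +1.1547)
    (2,2) via y @ 0.2425
    (1,2) via x @ 0.7200
    (1,1) via y @ 1.3972
    (1,0) via y @ 2.5519  # hit
  → r_2 = 2.5519
beam 3: φ=45°, α=285°
  direction (0.2588, -0.9659); cell (2,3); t to first gridline: x 2.4728, y 0.2174 (then +3.8637 / +1.0353)
    (2,2) via y @ 0.2174
    (2,1) via y @ 1.2527
    (2,0) via y @ 2.2880  # hit
  → r_3 = 2.2880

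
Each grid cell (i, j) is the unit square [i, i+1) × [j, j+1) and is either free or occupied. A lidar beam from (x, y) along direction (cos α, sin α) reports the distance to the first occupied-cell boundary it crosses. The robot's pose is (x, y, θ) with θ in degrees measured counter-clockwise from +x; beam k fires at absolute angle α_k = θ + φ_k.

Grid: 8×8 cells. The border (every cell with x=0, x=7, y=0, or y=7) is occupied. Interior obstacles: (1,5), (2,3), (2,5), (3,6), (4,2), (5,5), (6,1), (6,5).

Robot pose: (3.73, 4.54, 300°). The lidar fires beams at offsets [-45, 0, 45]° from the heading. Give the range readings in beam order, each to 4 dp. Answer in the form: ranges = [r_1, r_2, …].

ranges = [3.6649, 1.7782, 3.3854]

beam 1: φ=-45°, α=255°
  cosα=-0.2588 sinα=-0.9659 | (3,4) | tMaxX 2.8205 tMaxY 0.5590 | tΔX 3.8637 tΔY 1.0353
    t=0.5590 [y] (3,3)
    t=1.5943 [y] (3,2)
    t=2.6296 [y] (3,1)
    t=2.8205 [x] (2,1)
    t=3.6649 [y] (2,0) — stop
  → r_1 = 3.6649
beam 2: φ=0°, α=300°
  cosα=0.5000 sinα=-0.8660 | (3,4) | tMaxX 0.5400 tMaxY 0.6235 | tΔX 2.0000 tΔY 1.1547
    t=0.5400 [x] (4,4)
    t=0.6235 [y] (4,3)
    t=1.7782 [y] (4,2) — stop
  → r_2 = 1.7782
beam 3: φ=45°, α=345°
  cosα=0.9659 sinα=-0.2588 | (3,4) | tMaxX 0.2795 tMaxY 2.0864 | tΔX 1.0353 tΔY 3.8637
    t=0.2795 [x] (4,4)
    t=1.3148 [x] (5,4)
    t=2.0864 [y] (5,3)
    t=2.3501 [x] (6,3)
    t=3.3854 [x] (7,3) — stop
  → r_3 = 3.3854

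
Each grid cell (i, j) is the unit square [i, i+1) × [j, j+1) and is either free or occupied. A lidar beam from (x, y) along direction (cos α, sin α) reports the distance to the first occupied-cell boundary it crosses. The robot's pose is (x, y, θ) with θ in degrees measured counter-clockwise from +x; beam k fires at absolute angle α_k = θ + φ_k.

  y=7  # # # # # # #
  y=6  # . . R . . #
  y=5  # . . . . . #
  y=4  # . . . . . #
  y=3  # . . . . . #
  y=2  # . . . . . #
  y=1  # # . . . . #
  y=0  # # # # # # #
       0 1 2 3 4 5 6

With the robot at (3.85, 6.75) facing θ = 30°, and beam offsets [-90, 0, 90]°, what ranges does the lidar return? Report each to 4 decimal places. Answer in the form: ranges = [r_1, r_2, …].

beam 1: φ=-90°, α=300°
  d=(0.5000,-0.8660)  start (3,6)  tX=0.3000 tY=0.8660  stride 1/|dx|=2.0000 1/|dy|=1.1547
    cross x-line → (4,6), t=0.3000
    cross y-line → (4,5), t=0.8660
    cross y-line → (4,4), t=2.0207
    cross x-line → (5,4), t=2.3000
    cross y-line → (5,3), t=3.1754
    cross x-line → (6,3), t=4.3000 (wall)
  → r_1 = 4.3000
beam 2: φ=0°, α=30°
  d=(0.8660,0.5000)  start (3,6)  tX=0.1732 tY=0.5000  stride 1/|dx|=1.1547 1/|dy|=2.0000
    cross x-line → (4,6), t=0.1732
    cross y-line → (4,7), t=0.5000 (wall)
  → r_2 = 0.5000
beam 3: φ=90°, α=120°
  d=(-0.5000,0.8660)  start (3,6)  tX=1.7000 tY=0.2887  stride 1/|dx|=2.0000 1/|dy|=1.1547
    cross y-line → (3,7), t=0.2887 (wall)
  → r_3 = 0.2887

ranges = [4.3000, 0.5000, 0.2887]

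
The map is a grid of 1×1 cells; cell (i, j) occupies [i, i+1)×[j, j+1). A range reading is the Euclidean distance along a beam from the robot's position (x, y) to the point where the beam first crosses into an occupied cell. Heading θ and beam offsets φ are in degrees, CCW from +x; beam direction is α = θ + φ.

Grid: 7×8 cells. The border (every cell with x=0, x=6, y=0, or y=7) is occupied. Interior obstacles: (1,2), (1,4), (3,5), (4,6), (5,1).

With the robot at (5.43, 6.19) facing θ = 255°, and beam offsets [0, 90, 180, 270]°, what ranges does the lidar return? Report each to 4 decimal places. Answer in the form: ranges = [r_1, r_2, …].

beam 1: φ=0°, α=255°
  direction (-0.2588, -0.9659); cell (5,6); t to first gridline: x 1.6614, y 0.1967 (then +3.8637 / +1.0353)
    (5,5) via y @ 0.1967
    (5,4) via y @ 1.2320
    (4,4) via x @ 1.6614
    (4,3) via y @ 2.2673
    (4,2) via y @ 3.3025
    (4,1) via y @ 4.3378
    (4,0) via y @ 5.3731  # hit
  → r_1 = 5.3731
beam 2: φ=90°, α=345°
  direction (0.9659, -0.2588); cell (5,6); t to first gridline: x 0.5901, y 0.7341 (then +1.0353 / +3.8637)
    (6,6) via x @ 0.5901  # hit
  → r_2 = 0.5901
beam 3: φ=180°, α=75°
  direction (0.2588, 0.9659); cell (5,6); t to first gridline: x 2.2023, y 0.8386 (then +3.8637 / +1.0353)
    (5,7) via y @ 0.8386  # hit
  → r_3 = 0.8386
beam 4: φ=270°, α=165°
  direction (-0.9659, 0.2588); cell (5,6); t to first gridline: x 0.4452, y 3.1296 (then +1.0353 / +3.8637)
    (4,6) via x @ 0.4452  # hit
  → r_4 = 0.4452

ranges = [5.3731, 0.5901, 0.8386, 0.4452]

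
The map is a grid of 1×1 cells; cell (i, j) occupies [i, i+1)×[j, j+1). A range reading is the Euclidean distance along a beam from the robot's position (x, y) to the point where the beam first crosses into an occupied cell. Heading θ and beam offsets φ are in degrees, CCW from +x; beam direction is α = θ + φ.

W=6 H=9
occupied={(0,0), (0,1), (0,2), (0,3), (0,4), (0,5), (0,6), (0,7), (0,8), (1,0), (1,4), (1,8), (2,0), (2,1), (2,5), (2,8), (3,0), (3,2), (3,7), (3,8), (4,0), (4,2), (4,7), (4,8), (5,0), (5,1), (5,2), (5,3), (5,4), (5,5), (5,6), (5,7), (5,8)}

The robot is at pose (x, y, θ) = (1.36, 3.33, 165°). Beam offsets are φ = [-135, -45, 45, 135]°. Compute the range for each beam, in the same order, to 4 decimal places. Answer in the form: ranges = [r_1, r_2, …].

beam 1: φ=-135°, α=30°
  cosα=0.8660 sinα=0.5000 | (1,3) | tMaxX 0.7390 tMaxY 1.3400 | tΔX 1.1547 tΔY 2.0000
    t=0.7390 [x] (2,3)
    t=1.3400 [y] (2,4)
    t=1.8937 [x] (3,4)
    t=3.0484 [x] (4,4)
    t=3.3400 [y] (4,5)
    t=4.2031 [x] (5,5) — stop
  → r_1 = 4.2031
beam 2: φ=-45°, α=120°
  cosα=-0.5000 sinα=0.8660 | (1,3) | tMaxX 0.7200 tMaxY 0.7736 | tΔX 2.0000 tΔY 1.1547
    t=0.7200 [x] (0,3) — stop
  → r_2 = 0.7200
beam 3: φ=45°, α=210°
  cosα=-0.8660 sinα=-0.5000 | (1,3) | tMaxX 0.4157 tMaxY 0.6600 | tΔX 1.1547 tΔY 2.0000
    t=0.4157 [x] (0,3) — stop
  → r_3 = 0.4157
beam 4: φ=135°, α=300°
  cosα=0.5000 sinα=-0.8660 | (1,3) | tMaxX 1.2800 tMaxY 0.3811 | tΔX 2.0000 tΔY 1.1547
    t=0.3811 [y] (1,2)
    t=1.2800 [x] (2,2)
    t=1.5358 [y] (2,1) — stop
  → r_4 = 1.5358

ranges = [4.2031, 0.7200, 0.4157, 1.5358]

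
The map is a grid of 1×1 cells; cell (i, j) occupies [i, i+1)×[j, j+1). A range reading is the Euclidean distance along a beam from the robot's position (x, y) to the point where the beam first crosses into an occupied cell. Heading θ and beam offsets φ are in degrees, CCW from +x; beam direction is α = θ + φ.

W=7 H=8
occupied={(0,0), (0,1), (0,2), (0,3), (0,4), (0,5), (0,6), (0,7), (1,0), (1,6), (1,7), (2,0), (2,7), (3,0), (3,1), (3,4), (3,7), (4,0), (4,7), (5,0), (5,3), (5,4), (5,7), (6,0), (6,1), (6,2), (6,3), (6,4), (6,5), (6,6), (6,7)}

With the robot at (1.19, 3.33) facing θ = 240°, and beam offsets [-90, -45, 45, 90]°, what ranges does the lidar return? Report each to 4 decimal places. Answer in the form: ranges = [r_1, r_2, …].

ranges = [0.2194, 0.1967, 2.4122, 2.6600]

beam 1: φ=-90°, α=150°
  cosα=-0.8660 sinα=0.5000 | (1,3) | tMaxX 0.2194 tMaxY 1.3400 | tΔX 1.1547 tΔY 2.0000
    t=0.2194 [x] (0,3) — stop
  → r_1 = 0.2194
beam 2: φ=-45°, α=195°
  cosα=-0.9659 sinα=-0.2588 | (1,3) | tMaxX 0.1967 tMaxY 1.2750 | tΔX 1.0353 tΔY 3.8637
    t=0.1967 [x] (0,3) — stop
  → r_2 = 0.1967
beam 3: φ=45°, α=285°
  cosα=0.2588 sinα=-0.9659 | (1,3) | tMaxX 3.1296 tMaxY 0.3416 | tΔX 3.8637 tΔY 1.0353
    t=0.3416 [y] (1,2)
    t=1.3769 [y] (1,1)
    t=2.4122 [y] (1,0) — stop
  → r_3 = 2.4122
beam 4: φ=90°, α=330°
  cosα=0.8660 sinα=-0.5000 | (1,3) | tMaxX 0.9353 tMaxY 0.6600 | tΔX 1.1547 tΔY 2.0000
    t=0.6600 [y] (1,2)
    t=0.9353 [x] (2,2)
    t=2.0900 [x] (3,2)
    t=2.6600 [y] (3,1) — stop
  → r_4 = 2.6600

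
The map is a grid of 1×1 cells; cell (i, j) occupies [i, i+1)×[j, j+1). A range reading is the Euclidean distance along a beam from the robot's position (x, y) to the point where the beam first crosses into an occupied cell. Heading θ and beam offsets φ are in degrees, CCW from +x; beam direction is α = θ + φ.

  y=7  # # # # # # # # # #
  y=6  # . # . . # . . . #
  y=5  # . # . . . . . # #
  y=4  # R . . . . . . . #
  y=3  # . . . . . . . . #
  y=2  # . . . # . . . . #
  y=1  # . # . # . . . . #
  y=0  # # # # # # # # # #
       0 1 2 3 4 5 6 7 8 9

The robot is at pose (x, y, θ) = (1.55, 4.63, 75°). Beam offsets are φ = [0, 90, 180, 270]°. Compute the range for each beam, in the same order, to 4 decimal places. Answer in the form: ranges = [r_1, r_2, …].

beam 1: φ=0°, α=75°
  cosα=0.2588 sinα=0.9659 | (1,4) | tMaxX 1.7387 tMaxY 0.3831 | tΔX 3.8637 tΔY 1.0353
    t=0.3831 [y] (1,5)
    t=1.4183 [y] (1,6)
    t=1.7387 [x] (2,6) — stop
  → r_1 = 1.7387
beam 2: φ=90°, α=165°
  cosα=-0.9659 sinα=0.2588 | (1,4) | tMaxX 0.5694 tMaxY 1.4296 | tΔX 1.0353 tΔY 3.8637
    t=0.5694 [x] (0,4) — stop
  → r_2 = 0.5694
beam 3: φ=180°, α=255°
  cosα=-0.2588 sinα=-0.9659 | (1,4) | tMaxX 2.1250 tMaxY 0.6522 | tΔX 3.8637 tΔY 1.0353
    t=0.6522 [y] (1,3)
    t=1.6875 [y] (1,2)
    t=2.1250 [x] (0,2) — stop
  → r_3 = 2.1250
beam 4: φ=270°, α=345°
  cosα=0.9659 sinα=-0.2588 | (1,4) | tMaxX 0.4659 tMaxY 2.4341 | tΔX 1.0353 tΔY 3.8637
    t=0.4659 [x] (2,4)
    t=1.5012 [x] (3,4)
    t=2.4341 [y] (3,3)
    t=2.5364 [x] (4,3)
    t=3.5717 [x] (5,3)
    t=4.6070 [x] (6,3)
    t=5.6423 [x] (7,3)
    t=6.2978 [y] (7,2)
    t=6.6775 [x] (8,2)
    t=7.7128 [x] (9,2) — stop
  → r_4 = 7.7128

ranges = [1.7387, 0.5694, 2.1250, 7.7128]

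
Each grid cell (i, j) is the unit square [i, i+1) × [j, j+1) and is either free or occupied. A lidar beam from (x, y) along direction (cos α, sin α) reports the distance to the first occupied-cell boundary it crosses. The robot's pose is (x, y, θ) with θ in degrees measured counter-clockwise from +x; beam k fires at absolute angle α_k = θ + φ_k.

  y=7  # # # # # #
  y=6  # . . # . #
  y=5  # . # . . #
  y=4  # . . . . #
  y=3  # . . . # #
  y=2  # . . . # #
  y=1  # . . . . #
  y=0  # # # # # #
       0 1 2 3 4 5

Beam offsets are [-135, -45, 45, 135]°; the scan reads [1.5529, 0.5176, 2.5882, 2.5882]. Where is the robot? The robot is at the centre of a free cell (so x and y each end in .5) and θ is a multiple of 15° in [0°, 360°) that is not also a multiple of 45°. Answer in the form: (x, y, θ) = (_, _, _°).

Enumerate (i+0.5, j+0.5, θ) over the 20 free cells and 16 admissible headings. For each, cast all 4 beams and compare to the given ranges.
  (2.5, 4.5, 330°): beam 2 = 3.6235 ≠ 0.5176 ✗
  (3.5, 1.5, 120°): beam 2 = 1.9319 ≠ 0.5176 ✗
  (1.5, 2.5, 285°): beam 1 = 0.5774 ≠ 1.5529 ✗
  (2.5, 3.5, 345°): beam 1 = 1.7321 ≠ 1.5529 ✗
  …
  (3.5, 2.5, 60°): r_1=1.5529, r_2=0.5176, r_3=2.5882, r_4=2.5882 — all match ✓
No second candidate reproduces the full scan.

(x, y, θ) = (3.5, 2.5, 60°)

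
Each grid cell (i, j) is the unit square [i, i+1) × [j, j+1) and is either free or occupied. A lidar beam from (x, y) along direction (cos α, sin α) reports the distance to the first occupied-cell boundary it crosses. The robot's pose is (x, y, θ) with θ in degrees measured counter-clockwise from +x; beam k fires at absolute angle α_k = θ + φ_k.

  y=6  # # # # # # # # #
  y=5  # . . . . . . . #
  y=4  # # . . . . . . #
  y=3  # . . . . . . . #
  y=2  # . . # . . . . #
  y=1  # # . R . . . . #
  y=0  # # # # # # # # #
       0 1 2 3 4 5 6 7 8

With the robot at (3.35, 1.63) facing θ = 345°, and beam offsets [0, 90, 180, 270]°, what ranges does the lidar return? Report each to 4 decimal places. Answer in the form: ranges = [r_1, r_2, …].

beam 1: φ=0°, α=345°
  dir = (cos 345°, sin 345°) = (0.9659, -0.2588); from cell (3,1)
  next x-line at t=0.6729, next y-line at t=2.4341; Δt_x=1.0353, Δt_y=3.8637
    x: enter (4,1) at t=0.6729
    x: enter (5,1) at t=1.7082
    y: enter (5,0) at t=2.4341 ← occupied
  → r_1 = 2.4341
beam 2: φ=90°, α=75°
  dir = (cos 75°, sin 75°) = (0.2588, 0.9659); from cell (3,1)
  next x-line at t=2.5114, next y-line at t=0.3831; Δt_x=3.8637, Δt_y=1.0353
    y: enter (3,2) at t=0.3831 ← occupied
  → r_2 = 0.3831
beam 3: φ=180°, α=165°
  dir = (cos 165°, sin 165°) = (-0.9659, 0.2588); from cell (3,1)
  next x-line at t=0.3623, next y-line at t=1.4296; Δt_x=1.0353, Δt_y=3.8637
    x: enter (2,1) at t=0.3623
    x: enter (1,1) at t=1.3976 ← occupied
  → r_3 = 1.3976
beam 4: φ=270°, α=255°
  dir = (cos 255°, sin 255°) = (-0.2588, -0.9659); from cell (3,1)
  next x-line at t=1.3523, next y-line at t=0.6522; Δt_x=3.8637, Δt_y=1.0353
    y: enter (3,0) at t=0.6522 ← occupied
  → r_4 = 0.6522

ranges = [2.4341, 0.3831, 1.3976, 0.6522]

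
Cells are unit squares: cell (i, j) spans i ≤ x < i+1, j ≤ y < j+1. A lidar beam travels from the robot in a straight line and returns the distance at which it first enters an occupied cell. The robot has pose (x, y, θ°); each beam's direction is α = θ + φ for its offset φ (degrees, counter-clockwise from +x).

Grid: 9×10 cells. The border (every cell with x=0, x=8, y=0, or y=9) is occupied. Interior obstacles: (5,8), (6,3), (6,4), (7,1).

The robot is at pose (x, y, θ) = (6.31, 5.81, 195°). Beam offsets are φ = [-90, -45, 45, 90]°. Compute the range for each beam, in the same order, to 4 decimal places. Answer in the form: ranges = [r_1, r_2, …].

ranges = [2.2673, 6.1315, 5.5541, 0.8386]

beam 1: φ=-90°, α=105°
  cosα=-0.2588 sinα=0.9659 | (6,5) | tMaxX 1.1977 tMaxY 0.1967 | tΔX 3.8637 tΔY 1.0353
    t=0.1967 [y] (6,6)
    t=1.1977 [x] (5,6)
    t=1.2320 [y] (5,7)
    t=2.2673 [y] (5,8) — stop
  → r_1 = 2.2673
beam 2: φ=-45°, α=150°
  cosα=-0.8660 sinα=0.5000 | (6,5) | tMaxX 0.3580 tMaxY 0.3800 | tΔX 1.1547 tΔY 2.0000
    t=0.3580 [x] (5,5)
    t=0.3800 [y] (5,6)
    t=1.5127 [x] (4,6)
    t=2.3800 [y] (4,7)
    t=2.6674 [x] (3,7)
    t=3.8221 [x] (2,7)
    t=4.3800 [y] (2,8)
    t=4.9768 [x] (1,8)
    t=6.1315 [x] (0,8) — stop
  → r_2 = 6.1315
beam 3: φ=45°, α=240°
  cosα=-0.5000 sinα=-0.8660 | (6,5) | tMaxX 0.6200 tMaxY 0.9353 | tΔX 2.0000 tΔY 1.1547
    t=0.6200 [x] (5,5)
    t=0.9353 [y] (5,4)
    t=2.0900 [y] (5,3)
    t=2.6200 [x] (4,3)
    t=3.2447 [y] (4,2)
    t=4.3994 [y] (4,1)
    t=4.6200 [x] (3,1)
    t=5.5541 [y] (3,0) — stop
  → r_3 = 5.5541
beam 4: φ=90°, α=285°
  cosα=0.2588 sinα=-0.9659 | (6,5) | tMaxX 2.6660 tMaxY 0.8386 | tΔX 3.8637 tΔY 1.0353
    t=0.8386 [y] (6,4) — stop
  → r_4 = 0.8386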